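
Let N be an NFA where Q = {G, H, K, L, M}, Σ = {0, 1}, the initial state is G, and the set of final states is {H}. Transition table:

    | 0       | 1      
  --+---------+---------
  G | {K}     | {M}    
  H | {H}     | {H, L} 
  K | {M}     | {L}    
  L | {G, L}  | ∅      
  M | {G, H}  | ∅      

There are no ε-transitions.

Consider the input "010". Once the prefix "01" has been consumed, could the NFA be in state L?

Start in {G}.
Read '0': G→{K}; now {K}.
Read '1': K→{L}; now {L}.
State L is in {L}.

Yes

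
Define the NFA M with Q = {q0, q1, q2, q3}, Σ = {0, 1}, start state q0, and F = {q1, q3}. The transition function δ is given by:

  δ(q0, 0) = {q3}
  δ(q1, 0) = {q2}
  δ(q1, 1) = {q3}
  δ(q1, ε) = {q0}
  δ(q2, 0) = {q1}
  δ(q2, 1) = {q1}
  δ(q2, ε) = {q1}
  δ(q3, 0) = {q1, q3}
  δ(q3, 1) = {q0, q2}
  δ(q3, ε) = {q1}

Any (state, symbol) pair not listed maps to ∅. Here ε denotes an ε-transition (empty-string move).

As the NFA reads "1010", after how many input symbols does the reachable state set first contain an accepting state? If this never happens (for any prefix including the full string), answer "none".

Start in {q0}.
Read '1': {q0} → ∅.
The set is empty and remains empty for the remaining 3 symbols.
No reachable set along the way intersects F.

none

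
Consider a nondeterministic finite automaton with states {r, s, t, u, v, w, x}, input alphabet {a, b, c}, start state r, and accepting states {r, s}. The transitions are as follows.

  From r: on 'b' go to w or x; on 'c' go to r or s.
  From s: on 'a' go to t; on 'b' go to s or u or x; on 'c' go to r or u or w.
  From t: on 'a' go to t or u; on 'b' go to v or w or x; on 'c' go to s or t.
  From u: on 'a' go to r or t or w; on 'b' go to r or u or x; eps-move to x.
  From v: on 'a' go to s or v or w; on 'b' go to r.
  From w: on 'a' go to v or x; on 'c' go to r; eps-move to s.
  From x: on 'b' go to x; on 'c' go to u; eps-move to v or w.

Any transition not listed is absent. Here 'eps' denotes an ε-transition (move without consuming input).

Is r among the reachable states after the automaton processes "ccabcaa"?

No

Start in {r}.
Read 'c': r→{r, s}; now {r, s}.
Read 'c': r→{r, s}, s→{r, u, w}; union {r, s, u, w}; ε-closure = {r, s, u, v, w, x}.
Read 'a': r→∅, s→{t}, u→{r, t, w}, v→{s, v, w}, w→{v, x}, x→∅; now {r, s, t, v, w, x}.
Read 'b': r→{w, x}, s→{s, u, x}, t→{v, w, x}, v→{r}, w→∅, x→{x}; now {r, s, u, v, w, x}.
Read 'c': r→{r, s}, s→{r, u, w}, u→∅, v→∅, w→{r}, x→{u}; union {r, s, u, w}; ε-closure = {r, s, u, v, w, x}.
Read 'a': r→∅, s→{t}, u→{r, t, w}, v→{s, v, w}, w→{v, x}, x→∅; now {r, s, t, v, w, x}.
Read 'a': r→∅, s→{t}, t→{t, u}, v→{s, v, w}, w→{v, x}, x→∅; now {s, t, u, v, w, x}.
State r is not in {s, t, u, v, w, x}.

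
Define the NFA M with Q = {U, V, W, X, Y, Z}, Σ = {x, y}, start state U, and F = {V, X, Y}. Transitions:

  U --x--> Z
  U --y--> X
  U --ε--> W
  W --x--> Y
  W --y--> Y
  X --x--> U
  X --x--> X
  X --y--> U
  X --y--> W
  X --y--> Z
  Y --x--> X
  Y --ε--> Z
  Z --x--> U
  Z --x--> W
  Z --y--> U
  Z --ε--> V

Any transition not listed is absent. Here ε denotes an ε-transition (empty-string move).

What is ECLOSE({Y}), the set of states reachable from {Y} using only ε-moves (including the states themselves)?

Begin with {Y}.
ε-move Y → Z; add Z.
ε-move Z → V; add V.

{V, Y, Z}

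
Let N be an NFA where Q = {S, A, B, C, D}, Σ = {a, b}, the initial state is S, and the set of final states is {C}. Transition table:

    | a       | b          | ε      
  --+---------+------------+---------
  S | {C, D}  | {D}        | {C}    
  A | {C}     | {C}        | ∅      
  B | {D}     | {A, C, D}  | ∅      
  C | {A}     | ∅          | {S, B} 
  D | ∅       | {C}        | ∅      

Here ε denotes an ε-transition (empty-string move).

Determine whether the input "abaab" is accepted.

Yes

Start: ε-closure({S}) = {S, B, C}.
Read 'a': {S, B, C} → {S, A, B, C, D}.
Read 'b': {S, A, B, C, D} → {S, A, B, C, D}.
Read 'a': {S, A, B, C, D} → {S, A, B, C, D}.
Read 'a': {S, A, B, C, D} → {S, A, B, C, D}.
Read 'b': {S, A, B, C, D} → {S, A, B, C, D}.
The final set {S, A, B, C, D} contains the accepting state C.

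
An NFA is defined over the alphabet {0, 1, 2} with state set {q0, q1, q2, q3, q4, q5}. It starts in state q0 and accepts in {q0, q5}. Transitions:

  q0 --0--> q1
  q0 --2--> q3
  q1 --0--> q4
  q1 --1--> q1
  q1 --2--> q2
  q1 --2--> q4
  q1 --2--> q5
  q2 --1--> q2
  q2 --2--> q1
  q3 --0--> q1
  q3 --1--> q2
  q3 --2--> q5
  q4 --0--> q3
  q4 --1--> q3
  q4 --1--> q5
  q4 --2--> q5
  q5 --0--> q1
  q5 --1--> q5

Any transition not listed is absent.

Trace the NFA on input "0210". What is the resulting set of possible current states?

{q1}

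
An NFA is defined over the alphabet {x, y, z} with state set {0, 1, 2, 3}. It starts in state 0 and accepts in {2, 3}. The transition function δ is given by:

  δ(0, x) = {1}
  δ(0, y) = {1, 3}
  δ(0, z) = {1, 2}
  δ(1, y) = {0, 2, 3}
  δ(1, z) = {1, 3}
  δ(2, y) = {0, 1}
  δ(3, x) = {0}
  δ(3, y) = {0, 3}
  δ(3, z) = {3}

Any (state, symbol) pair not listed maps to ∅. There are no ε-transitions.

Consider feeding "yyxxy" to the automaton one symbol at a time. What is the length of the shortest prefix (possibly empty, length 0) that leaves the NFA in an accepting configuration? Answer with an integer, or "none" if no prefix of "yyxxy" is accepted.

1

Start in {0}.
Read 'y': {0} → {1, 3}.
None of the earlier sets intersect F, but {1, 3} does.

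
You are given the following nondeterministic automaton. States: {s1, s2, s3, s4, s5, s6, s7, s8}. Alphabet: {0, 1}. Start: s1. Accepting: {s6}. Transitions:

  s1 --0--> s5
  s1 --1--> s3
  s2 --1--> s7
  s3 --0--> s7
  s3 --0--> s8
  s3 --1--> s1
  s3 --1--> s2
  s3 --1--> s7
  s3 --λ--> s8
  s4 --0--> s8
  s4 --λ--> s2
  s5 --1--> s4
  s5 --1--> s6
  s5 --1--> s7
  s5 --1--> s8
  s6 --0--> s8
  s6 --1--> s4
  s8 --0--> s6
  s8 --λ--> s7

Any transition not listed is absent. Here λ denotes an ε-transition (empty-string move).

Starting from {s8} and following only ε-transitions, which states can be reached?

Begin with {s8}.
ε-move s8 → s7; add s7.

{s7, s8}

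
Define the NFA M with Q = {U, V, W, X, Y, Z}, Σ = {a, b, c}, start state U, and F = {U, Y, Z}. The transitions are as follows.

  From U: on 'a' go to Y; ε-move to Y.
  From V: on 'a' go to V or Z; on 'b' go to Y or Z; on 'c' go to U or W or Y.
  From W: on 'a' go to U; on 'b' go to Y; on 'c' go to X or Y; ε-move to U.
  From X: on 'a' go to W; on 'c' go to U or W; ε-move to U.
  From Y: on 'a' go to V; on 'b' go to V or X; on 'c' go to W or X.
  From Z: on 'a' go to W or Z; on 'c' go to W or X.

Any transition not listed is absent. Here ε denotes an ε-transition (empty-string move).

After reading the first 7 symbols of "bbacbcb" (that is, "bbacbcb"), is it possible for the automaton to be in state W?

Start: ε-closure({U}) = {U, Y}.
Read 'b': {U, Y} → {U, V, X, Y}.
Read 'b': {U, V, X, Y} → {U, V, X, Y, Z}.
Read 'a': {U, V, X, Y, Z} → {U, V, W, Y, Z}.
Read 'c': {U, V, W, Y, Z} → {U, W, X, Y}.
Read 'b': {U, W, X, Y} → {U, V, X, Y}.
Read 'c': {U, V, X, Y} → {U, W, X, Y}.
Read 'b': {U, W, X, Y} → {U, V, X, Y}.
State W is not in {U, V, X, Y}.

No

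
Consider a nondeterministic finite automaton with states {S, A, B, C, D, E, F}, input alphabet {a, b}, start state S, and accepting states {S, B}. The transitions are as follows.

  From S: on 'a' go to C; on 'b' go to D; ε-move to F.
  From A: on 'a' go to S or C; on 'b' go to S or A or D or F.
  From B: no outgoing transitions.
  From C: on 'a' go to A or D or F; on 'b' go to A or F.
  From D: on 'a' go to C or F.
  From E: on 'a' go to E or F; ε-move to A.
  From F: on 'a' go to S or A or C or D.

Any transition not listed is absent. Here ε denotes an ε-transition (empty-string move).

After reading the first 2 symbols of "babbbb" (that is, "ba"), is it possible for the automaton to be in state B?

Start: ε-closure({S}) = {S, F}.
Read 'b': S→{D}, F→∅; now {D}.
Read 'a': D→{C, F}; now {C, F}.
State B is not in {C, F}.

No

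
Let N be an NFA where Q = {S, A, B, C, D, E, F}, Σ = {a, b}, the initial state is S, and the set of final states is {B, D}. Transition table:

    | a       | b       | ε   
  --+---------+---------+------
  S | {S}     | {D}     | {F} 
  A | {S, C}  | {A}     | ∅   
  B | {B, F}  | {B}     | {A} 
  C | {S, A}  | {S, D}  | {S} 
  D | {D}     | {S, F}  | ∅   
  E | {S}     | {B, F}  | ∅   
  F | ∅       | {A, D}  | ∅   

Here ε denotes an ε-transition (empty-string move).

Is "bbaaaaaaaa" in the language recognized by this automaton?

No

Start: ε-closure({S}) = {S, F}.
Read 'b': {S, F} → {A, D}.
Read 'b': {A, D} → {S, A, F}.
Read 'a': {S, A, F} → {S, C, F}.
Read 'a': {S, C, F} → {S, A, F}.
Read 'a': {S, A, F} → {S, C, F}.
Read 'a': {S, C, F} → {S, A, F}.
Read 'a': {S, A, F} → {S, C, F}.
Read 'a': {S, C, F} → {S, A, F}.
Read 'a': {S, A, F} → {S, C, F}.
Read 'a': {S, C, F} → {S, A, F}.
The final set {S, A, F} contains no accepting state.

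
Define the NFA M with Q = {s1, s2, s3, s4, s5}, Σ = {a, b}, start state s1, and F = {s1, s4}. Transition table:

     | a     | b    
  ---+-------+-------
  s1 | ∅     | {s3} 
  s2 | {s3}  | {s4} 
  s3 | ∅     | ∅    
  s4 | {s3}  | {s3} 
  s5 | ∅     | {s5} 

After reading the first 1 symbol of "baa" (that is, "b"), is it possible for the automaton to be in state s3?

Yes

Start in {s1}.
Read 'b': {s1} → {s3}.
State s3 is in {s3}.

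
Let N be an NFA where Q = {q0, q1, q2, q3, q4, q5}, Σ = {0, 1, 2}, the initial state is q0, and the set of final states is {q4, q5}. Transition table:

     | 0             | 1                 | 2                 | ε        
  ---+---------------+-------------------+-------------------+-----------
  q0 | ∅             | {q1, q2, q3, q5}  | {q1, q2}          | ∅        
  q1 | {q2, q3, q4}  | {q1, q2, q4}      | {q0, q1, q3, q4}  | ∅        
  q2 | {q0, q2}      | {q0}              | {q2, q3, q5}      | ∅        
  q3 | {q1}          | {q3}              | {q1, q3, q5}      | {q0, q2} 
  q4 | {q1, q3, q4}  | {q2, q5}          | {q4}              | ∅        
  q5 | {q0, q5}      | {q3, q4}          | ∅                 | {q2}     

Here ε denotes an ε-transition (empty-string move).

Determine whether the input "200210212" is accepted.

Start in {q0}.
Read '2': {q0} → {q1, q2}.
Read '0': {q1, q2} → {q0, q2, q3, q4}.
Read '0': {q0, q2, q3, q4} → {q0, q1, q2, q3, q4}.
Read '2': {q0, q1, q2, q3, q4} → {q0, q1, q2, q3, q4, q5}.
Read '1': {q0, q1, q2, q3, q4, q5} → {q0, q1, q2, q3, q4, q5}.
Read '0': {q0, q1, q2, q3, q4, q5} → {q0, q1, q2, q3, q4, q5}.
Read '2': {q0, q1, q2, q3, q4, q5} → {q0, q1, q2, q3, q4, q5}.
Read '1': {q0, q1, q2, q3, q4, q5} → {q0, q1, q2, q3, q4, q5}.
Read '2': {q0, q1, q2, q3, q4, q5} → {q0, q1, q2, q3, q4, q5}.
The final set {q0, q1, q2, q3, q4, q5} contains the accepting states q4, q5.

Yes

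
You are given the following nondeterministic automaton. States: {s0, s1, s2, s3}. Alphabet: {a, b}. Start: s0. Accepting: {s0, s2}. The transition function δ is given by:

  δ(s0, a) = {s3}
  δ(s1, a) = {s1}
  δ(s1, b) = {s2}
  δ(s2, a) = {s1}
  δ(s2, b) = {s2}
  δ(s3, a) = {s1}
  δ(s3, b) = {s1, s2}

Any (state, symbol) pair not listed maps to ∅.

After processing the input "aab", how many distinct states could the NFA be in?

1

Start in {s0}.
Read 'a': s0→{s3}; now {s3}.
Read 'a': s3→{s1}; now {s1}.
Read 'b': s1→{s2}; now {s2}.
That set has 1 state.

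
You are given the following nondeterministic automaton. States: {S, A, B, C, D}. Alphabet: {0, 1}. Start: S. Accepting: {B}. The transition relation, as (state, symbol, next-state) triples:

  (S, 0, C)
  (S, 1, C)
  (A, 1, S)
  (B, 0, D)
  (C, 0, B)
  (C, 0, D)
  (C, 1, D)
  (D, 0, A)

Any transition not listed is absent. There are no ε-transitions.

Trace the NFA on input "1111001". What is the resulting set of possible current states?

Start in {S}.
Read '1': S→{C}; now {C}.
Read '1': C→{D}; now {D}.
Read '1': D→∅; now ∅.
The set is empty and remains empty for the remaining 4 symbols.

∅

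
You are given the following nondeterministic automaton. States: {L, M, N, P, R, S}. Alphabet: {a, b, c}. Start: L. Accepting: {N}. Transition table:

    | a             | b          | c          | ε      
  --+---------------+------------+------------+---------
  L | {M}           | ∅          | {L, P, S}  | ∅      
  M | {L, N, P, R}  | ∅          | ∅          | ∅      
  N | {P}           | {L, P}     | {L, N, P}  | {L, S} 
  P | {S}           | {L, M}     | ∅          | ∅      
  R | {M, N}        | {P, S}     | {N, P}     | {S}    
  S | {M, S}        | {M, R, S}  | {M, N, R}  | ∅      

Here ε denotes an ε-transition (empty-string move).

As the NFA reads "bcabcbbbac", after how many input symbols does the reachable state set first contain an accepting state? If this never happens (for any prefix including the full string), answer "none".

Start in {L}.
Read 'b': {L} → ∅.
The set is empty and remains empty for the remaining 9 symbols.
No reachable set along the way intersects F.

none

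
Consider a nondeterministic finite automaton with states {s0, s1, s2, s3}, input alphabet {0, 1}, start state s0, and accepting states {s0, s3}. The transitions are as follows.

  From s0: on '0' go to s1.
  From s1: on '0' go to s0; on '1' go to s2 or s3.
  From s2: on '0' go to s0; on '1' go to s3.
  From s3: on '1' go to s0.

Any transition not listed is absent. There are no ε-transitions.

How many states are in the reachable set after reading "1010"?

0

Start in {s0}.
Read '1': {s0} → ∅.
The set is empty and remains empty for the remaining 3 symbols.
That set has 0 states.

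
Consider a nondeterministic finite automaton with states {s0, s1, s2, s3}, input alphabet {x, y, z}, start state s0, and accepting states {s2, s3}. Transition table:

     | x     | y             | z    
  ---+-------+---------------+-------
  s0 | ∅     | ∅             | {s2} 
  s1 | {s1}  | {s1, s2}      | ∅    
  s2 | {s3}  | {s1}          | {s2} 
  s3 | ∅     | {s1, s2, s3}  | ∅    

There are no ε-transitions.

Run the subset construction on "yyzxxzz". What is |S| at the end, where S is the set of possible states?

Start in {s0}.
Read 'y': s0→∅; now ∅.
The set is empty and remains empty for the remaining 6 symbols.
That set has 0 states.

0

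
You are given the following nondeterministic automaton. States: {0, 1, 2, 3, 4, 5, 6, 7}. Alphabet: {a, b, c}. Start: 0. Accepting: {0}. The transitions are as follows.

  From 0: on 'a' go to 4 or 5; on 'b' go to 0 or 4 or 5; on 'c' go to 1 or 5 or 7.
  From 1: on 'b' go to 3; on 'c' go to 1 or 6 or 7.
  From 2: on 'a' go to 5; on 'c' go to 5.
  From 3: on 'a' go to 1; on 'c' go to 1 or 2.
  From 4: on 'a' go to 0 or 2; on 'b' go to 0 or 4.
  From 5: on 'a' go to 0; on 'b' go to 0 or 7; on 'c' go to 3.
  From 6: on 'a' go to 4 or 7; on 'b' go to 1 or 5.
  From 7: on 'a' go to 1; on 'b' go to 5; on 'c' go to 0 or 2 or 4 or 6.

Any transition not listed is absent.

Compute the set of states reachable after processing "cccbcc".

{0, 1, 2, 3, 4, 5, 6, 7}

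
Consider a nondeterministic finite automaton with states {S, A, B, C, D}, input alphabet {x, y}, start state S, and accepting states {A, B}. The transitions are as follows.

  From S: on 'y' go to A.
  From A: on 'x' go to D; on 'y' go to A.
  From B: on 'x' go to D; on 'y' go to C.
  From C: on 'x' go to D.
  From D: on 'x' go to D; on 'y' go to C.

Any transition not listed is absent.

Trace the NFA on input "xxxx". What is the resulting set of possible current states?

Start in {S}.
Read 'x': S→∅; now ∅.
The set is empty and remains empty for the remaining 3 symbols.

∅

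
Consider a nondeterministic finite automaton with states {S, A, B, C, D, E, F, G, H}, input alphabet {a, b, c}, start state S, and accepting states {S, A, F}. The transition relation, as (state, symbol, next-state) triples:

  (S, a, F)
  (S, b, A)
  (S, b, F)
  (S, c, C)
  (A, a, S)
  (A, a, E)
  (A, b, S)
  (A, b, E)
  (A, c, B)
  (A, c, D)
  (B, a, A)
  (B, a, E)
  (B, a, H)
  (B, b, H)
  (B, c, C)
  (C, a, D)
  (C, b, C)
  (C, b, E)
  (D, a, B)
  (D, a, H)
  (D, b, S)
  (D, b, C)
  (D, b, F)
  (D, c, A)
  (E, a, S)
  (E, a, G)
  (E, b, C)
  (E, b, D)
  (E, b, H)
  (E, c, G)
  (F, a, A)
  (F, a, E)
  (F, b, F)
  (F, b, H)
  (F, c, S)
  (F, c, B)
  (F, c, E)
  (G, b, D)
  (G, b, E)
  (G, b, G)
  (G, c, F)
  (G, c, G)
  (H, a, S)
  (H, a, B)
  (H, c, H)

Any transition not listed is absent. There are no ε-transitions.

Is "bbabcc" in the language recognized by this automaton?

Yes

Start in {S}.
Read 'b': S→{A, F}; now {A, F}.
Read 'b': A→{S, E}, F→{F, H}; now {S, E, F, H}.
Read 'a': S→{F}, E→{S, G}, F→{A, E}, H→{S, B}; now {S, A, B, E, F, G}.
Read 'b': S→{A, F}, A→{S, E}, B→{H}, E→{C, D, H}, F→{F, H}, G→{D, E, G}; now {S, A, C, D, E, F, G, H}.
Read 'c': S→{C}, A→{B, D}, C→∅, D→{A}, E→{G}, F→{S, B, E}, G→{F, G}, H→{H}; now {S, A, B, C, D, E, F, G, H}.
Read 'c': S→{C}, A→{B, D}, B→{C}, C→∅, D→{A}, E→{G}, F→{S, B, E}, G→{F, G}, H→{H}; now {S, A, B, C, D, E, F, G, H}.
The final set {S, A, B, C, D, E, F, G, H} contains the accepting states S, A, F.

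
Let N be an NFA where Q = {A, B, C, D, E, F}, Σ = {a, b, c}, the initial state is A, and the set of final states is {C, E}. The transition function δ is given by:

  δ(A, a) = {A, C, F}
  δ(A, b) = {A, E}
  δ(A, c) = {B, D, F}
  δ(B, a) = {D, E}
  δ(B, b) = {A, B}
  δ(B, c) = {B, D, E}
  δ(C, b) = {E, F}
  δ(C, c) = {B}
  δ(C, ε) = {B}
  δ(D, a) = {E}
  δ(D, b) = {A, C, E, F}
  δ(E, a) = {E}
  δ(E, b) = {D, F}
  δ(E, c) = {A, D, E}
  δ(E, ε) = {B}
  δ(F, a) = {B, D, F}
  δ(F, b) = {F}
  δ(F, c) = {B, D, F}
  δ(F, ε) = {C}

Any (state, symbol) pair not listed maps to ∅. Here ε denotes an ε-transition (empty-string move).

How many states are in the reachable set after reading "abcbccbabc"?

6

Start in {A}.
Read 'a': {A} → {A, B, C, F}.
Read 'b': {A, B, C, F} → {A, B, C, E, F}.
Read 'c': {A, B, C, E, F} → {A, B, C, D, E, F}.
Read 'b': {A, B, C, D, E, F} → {A, B, C, D, E, F}.
Read 'c': {A, B, C, D, E, F} → {A, B, C, D, E, F}.
Read 'c': {A, B, C, D, E, F} → {A, B, C, D, E, F}.
Read 'b': {A, B, C, D, E, F} → {A, B, C, D, E, F}.
Read 'a': {A, B, C, D, E, F} → {A, B, C, D, E, F}.
Read 'b': {A, B, C, D, E, F} → {A, B, C, D, E, F}.
Read 'c': {A, B, C, D, E, F} → {A, B, C, D, E, F}.
That set has 6 states.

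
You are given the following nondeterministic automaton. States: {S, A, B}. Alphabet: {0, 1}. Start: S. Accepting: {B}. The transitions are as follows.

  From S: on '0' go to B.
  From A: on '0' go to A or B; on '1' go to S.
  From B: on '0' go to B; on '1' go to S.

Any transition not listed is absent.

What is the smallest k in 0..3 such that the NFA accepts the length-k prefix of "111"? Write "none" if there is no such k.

none

Start in {S}.
Read '1': S→∅; now ∅.
The set is empty and remains empty for the remaining 2 symbols.
No reachable set along the way intersects F.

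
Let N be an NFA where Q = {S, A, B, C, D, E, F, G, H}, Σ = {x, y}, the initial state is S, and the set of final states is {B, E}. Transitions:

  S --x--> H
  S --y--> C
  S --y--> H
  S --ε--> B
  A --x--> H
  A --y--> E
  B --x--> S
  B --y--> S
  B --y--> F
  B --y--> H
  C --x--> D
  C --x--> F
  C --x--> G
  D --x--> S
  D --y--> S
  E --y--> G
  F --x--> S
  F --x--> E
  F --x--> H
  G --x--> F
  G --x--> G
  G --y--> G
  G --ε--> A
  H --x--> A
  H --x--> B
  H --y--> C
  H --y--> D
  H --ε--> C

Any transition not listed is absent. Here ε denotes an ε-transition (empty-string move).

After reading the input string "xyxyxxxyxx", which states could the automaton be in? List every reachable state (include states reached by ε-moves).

Start: ε-closure({S}) = {S, B}.
Read 'x': S→{H}, B→{S}; union {S, H}; ε-closure = {S, B, C, H}.
Read 'y': S→{C, H}, B→{S, F, H}, C→∅, H→{C, D}; union {S, C, D, F, H}; ε-closure = {S, B, C, D, F, H}.
Read 'x': S→{H}, B→{S}, C→{D, F, G}, D→{S}, F→{S, E, H}, H→{A, B}; union {S, A, B, D, E, F, G, H}; ε-closure = {S, A, B, C, D, E, F, G, H}.
Read 'y': S→{C, H}, A→{E}, B→{S, F, H}, C→∅, D→{S}, E→{G}, F→∅, G→{G}, H→{C, D}; union {S, C, D, E, F, G, H}; ε-closure = {S, A, B, C, D, E, F, G, H}.
Read 'x': S→{H}, A→{H}, B→{S}, C→{D, F, G}, D→{S}, E→∅, F→{S, E, H}, G→{F, G}, H→{A, B}; union {S, A, B, D, E, F, G, H}; ε-closure = {S, A, B, C, D, E, F, G, H}.
Read 'x': S→{H}, A→{H}, B→{S}, C→{D, F, G}, D→{S}, E→∅, F→{S, E, H}, G→{F, G}, H→{A, B}; union {S, A, B, D, E, F, G, H}; ε-closure = {S, A, B, C, D, E, F, G, H}.
Read 'x': S→{H}, A→{H}, B→{S}, C→{D, F, G}, D→{S}, E→∅, F→{S, E, H}, G→{F, G}, H→{A, B}; union {S, A, B, D, E, F, G, H}; ε-closure = {S, A, B, C, D, E, F, G, H}.
Read 'y': S→{C, H}, A→{E}, B→{S, F, H}, C→∅, D→{S}, E→{G}, F→∅, G→{G}, H→{C, D}; union {S, C, D, E, F, G, H}; ε-closure = {S, A, B, C, D, E, F, G, H}.
Read 'x': S→{H}, A→{H}, B→{S}, C→{D, F, G}, D→{S}, E→∅, F→{S, E, H}, G→{F, G}, H→{A, B}; union {S, A, B, D, E, F, G, H}; ε-closure = {S, A, B, C, D, E, F, G, H}.
Read 'x': S→{H}, A→{H}, B→{S}, C→{D, F, G}, D→{S}, E→∅, F→{S, E, H}, G→{F, G}, H→{A, B}; union {S, A, B, D, E, F, G, H}; ε-closure = {S, A, B, C, D, E, F, G, H}.

{S, A, B, C, D, E, F, G, H}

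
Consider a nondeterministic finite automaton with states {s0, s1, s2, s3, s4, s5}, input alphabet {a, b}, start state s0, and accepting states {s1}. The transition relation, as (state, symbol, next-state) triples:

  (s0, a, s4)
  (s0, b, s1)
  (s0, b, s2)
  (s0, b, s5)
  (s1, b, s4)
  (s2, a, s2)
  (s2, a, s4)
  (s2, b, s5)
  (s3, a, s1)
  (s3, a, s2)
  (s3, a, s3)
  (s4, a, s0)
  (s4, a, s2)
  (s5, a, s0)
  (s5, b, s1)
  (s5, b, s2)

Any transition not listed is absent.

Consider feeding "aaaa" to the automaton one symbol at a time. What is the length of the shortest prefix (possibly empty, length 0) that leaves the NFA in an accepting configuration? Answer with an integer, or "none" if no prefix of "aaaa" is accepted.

Start in {s0}.
Read 'a': s0→{s4}; now {s4}.
Read 'a': s4→{s0, s2}; now {s0, s2}.
Read 'a': s0→{s4}, s2→{s2, s4}; now {s2, s4}.
Read 'a': s2→{s2, s4}, s4→{s0, s2}; now {s0, s2, s4}.
No reachable set along the way intersects F.

none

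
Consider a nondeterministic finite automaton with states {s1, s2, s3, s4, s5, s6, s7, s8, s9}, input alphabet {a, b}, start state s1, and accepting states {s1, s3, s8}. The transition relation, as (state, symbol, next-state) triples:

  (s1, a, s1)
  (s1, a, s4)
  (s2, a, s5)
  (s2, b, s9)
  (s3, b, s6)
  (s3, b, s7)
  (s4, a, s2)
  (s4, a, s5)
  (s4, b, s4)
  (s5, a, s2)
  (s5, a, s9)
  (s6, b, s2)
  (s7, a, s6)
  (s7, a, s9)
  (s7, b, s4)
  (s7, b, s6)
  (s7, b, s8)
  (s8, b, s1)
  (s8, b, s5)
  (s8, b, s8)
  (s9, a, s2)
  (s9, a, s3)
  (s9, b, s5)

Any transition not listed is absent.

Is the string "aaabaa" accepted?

Start in {s1}.
Read 'a': {s1} → {s1, s4}.
Read 'a': {s1, s4} → {s1, s2, s4, s5}.
Read 'a': {s1, s2, s4, s5} → {s1, s2, s4, s5, s9}.
Read 'b': {s1, s2, s4, s5, s9} → {s4, s5, s9}.
Read 'a': {s4, s5, s9} → {s2, s3, s5, s9}.
Read 'a': {s2, s3, s5, s9} → {s2, s3, s5, s9}.
The final set {s2, s3, s5, s9} contains the accepting state s3.

Yes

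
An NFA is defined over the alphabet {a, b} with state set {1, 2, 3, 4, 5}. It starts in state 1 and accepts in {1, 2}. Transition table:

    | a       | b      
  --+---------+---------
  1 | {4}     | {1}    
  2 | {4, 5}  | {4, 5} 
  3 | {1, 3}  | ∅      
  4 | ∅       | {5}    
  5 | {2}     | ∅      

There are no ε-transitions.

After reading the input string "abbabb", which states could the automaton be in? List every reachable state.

Start in {1}.
Read 'a': 1→{4}; now {4}.
Read 'b': 4→{5}; now {5}.
Read 'b': 5→∅; now ∅.
The set is empty and remains empty for the remaining 3 symbols.

∅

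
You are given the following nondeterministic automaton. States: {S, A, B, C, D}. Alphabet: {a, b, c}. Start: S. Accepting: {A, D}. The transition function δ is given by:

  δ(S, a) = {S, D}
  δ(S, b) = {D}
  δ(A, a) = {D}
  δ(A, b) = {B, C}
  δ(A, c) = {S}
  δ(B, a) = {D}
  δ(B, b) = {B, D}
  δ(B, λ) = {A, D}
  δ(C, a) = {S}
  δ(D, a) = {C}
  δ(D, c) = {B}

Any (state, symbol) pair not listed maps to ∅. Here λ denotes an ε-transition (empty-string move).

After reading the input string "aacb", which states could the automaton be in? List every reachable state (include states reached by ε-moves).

Start in {S}.
Read 'a': S→{S, D}; now {S, D}.
Read 'a': S→{S, D}, D→{C}; now {S, C, D}.
Read 'c': S→∅, C→∅, D→{B}; union {B}; ε-closure = {A, B, D}.
Read 'b': A→{B, C}, B→{B, D}, D→∅; union {B, C, D}; ε-closure = {A, B, C, D}.

{A, B, C, D}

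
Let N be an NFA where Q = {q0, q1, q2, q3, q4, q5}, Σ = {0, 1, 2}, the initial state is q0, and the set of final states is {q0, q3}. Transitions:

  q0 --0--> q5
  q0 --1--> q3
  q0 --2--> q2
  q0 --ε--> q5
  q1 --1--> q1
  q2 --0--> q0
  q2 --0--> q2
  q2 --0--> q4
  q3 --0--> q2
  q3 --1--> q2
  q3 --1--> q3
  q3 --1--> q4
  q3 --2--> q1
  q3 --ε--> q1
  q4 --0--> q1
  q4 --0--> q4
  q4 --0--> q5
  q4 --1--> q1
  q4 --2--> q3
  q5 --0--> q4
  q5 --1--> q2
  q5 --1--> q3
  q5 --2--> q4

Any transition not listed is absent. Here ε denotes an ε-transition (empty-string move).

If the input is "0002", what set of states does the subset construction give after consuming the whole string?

{q1, q3, q4}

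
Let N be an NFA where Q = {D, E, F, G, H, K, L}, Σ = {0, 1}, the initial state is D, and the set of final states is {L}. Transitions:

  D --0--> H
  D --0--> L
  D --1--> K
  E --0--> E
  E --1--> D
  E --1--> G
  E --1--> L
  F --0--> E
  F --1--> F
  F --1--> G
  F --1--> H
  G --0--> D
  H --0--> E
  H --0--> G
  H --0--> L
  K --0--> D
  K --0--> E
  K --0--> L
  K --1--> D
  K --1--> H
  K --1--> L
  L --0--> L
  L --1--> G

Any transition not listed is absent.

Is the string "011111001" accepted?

Start in {D}.
Read '0': D→{H, L}; now {H, L}.
Read '1': H→∅, L→{G}; now {G}.
Read '1': G→∅; now ∅.
The set is empty and remains empty for the remaining 6 symbols.
The final set ∅ contains no accepting state.

No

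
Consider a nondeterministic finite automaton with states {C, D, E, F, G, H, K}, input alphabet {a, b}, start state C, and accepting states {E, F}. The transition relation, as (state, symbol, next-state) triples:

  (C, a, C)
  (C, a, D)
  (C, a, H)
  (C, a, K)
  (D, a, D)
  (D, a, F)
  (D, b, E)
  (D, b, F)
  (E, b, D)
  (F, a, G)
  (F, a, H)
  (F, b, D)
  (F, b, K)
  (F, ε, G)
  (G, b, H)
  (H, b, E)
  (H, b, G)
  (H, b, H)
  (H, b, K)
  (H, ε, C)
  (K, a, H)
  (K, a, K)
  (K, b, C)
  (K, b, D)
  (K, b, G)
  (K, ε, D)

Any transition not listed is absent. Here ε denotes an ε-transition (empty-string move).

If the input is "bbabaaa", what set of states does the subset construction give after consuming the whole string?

Start in {C}.
Read 'b': {C} → ∅.
The set is empty and remains empty for the remaining 6 symbols.

∅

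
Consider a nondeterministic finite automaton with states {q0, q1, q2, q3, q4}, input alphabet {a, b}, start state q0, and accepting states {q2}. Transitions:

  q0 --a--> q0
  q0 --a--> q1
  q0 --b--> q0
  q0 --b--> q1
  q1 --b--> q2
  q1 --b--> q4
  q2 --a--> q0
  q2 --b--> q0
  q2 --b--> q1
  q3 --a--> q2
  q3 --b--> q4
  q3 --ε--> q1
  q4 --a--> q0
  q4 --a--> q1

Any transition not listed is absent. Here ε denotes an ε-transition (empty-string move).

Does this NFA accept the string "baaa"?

No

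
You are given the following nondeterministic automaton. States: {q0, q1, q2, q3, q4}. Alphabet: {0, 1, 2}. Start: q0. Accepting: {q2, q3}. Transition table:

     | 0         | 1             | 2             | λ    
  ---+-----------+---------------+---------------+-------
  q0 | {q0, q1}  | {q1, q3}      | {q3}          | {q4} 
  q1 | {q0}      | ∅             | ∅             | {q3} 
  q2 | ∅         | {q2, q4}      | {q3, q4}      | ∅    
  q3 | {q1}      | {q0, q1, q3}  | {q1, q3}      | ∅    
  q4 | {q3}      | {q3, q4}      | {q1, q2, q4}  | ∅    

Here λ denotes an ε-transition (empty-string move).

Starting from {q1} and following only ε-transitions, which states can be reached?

{q1, q3}

Begin with {q1}.
ε-move q1 → q3; add q3.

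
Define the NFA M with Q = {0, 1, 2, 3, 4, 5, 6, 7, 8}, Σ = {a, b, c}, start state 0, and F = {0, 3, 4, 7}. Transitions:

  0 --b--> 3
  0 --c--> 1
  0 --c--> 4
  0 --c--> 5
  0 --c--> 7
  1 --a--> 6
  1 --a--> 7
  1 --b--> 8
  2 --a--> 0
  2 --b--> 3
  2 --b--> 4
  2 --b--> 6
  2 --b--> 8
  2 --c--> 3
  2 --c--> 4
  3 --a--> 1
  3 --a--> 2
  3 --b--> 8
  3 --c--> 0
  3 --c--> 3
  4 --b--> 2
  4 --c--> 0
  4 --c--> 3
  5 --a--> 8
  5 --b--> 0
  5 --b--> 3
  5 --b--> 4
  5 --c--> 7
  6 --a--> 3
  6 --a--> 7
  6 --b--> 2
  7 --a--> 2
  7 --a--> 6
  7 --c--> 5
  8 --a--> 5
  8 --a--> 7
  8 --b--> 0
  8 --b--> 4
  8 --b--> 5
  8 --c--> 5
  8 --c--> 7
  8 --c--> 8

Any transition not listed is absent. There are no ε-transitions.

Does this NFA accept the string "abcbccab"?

No

Start in {0}.
Read 'a': 0→∅; now ∅.
The set is empty and remains empty for the remaining 7 symbols.
The final set ∅ contains no accepting state.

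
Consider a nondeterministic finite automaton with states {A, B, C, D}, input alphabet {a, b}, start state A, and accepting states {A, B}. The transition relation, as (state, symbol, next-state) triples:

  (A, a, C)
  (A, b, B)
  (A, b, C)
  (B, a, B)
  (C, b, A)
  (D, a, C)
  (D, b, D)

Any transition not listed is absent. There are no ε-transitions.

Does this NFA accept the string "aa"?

No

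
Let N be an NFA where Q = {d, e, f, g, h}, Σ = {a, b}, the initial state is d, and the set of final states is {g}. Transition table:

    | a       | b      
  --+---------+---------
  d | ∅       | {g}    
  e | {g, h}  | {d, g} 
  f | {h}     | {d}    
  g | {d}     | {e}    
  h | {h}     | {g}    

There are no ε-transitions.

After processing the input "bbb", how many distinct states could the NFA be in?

Start in {d}.
Read 'b': {d} → {g}.
Read 'b': {g} → {e}.
Read 'b': {e} → {d, g}.
That set has 2 states.

2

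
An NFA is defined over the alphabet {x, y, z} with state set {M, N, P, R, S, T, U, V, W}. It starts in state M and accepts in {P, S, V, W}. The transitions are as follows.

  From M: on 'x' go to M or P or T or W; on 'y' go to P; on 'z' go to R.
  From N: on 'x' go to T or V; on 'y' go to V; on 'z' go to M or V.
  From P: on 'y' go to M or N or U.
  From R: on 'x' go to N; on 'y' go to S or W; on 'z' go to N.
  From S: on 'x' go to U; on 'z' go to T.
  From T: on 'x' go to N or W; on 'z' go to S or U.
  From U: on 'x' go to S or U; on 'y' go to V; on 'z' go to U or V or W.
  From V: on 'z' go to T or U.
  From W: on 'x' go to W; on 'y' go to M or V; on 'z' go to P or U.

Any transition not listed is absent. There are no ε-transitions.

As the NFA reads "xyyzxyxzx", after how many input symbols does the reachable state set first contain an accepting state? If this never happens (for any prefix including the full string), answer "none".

Start in {M}.
Read 'x': M→{M, P, T, W}; now {M, P, T, W}.
None of the earlier sets intersect F, but {M, P, T, W} does.

1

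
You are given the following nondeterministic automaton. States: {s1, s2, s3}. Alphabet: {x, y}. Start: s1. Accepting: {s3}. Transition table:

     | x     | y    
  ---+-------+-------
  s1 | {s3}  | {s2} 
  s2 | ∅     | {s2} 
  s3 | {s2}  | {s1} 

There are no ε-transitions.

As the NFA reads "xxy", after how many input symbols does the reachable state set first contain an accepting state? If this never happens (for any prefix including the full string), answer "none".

Start in {s1}.
Read 'x': s1→{s3}; now {s3}.
None of the earlier sets intersect F, but {s3} does.

1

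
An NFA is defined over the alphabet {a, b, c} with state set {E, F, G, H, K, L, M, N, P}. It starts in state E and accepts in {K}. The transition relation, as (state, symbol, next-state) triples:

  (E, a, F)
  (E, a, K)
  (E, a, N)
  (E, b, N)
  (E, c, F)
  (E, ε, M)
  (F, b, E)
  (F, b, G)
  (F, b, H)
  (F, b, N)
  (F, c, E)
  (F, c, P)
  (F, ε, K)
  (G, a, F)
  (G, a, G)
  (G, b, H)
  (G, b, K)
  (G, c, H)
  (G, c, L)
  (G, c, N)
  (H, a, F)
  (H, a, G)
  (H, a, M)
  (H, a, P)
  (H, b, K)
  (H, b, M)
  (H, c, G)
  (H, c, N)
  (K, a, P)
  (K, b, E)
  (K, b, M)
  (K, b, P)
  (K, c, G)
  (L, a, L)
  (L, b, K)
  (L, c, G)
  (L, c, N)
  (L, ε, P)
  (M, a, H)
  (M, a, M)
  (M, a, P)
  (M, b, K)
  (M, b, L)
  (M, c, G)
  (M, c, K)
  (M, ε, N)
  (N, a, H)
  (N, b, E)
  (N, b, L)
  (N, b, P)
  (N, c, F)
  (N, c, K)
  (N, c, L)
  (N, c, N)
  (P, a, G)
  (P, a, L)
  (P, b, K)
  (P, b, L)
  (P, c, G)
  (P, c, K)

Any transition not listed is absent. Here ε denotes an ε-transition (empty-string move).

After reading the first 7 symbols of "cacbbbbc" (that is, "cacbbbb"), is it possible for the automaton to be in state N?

Yes

Start: ε-closure({E}) = {E, M, N}.
Read 'c': {E, M, N} → {F, G, K, L, N, P}.
Read 'a': {F, G, K, L, N, P} → {F, G, H, K, L, P}.
Read 'c': {F, G, H, K, L, P} → {E, G, H, K, L, M, N, P}.
Read 'b': {E, G, H, K, L, M, N, P} → {E, H, K, L, M, N, P}.
Read 'b': {E, H, K, L, M, N, P} → {E, K, L, M, N, P}.
Read 'b': {E, K, L, M, N, P} → {E, K, L, M, N, P}.
Read 'b': {E, K, L, M, N, P} → {E, K, L, M, N, P}.
State N is in {E, K, L, M, N, P}.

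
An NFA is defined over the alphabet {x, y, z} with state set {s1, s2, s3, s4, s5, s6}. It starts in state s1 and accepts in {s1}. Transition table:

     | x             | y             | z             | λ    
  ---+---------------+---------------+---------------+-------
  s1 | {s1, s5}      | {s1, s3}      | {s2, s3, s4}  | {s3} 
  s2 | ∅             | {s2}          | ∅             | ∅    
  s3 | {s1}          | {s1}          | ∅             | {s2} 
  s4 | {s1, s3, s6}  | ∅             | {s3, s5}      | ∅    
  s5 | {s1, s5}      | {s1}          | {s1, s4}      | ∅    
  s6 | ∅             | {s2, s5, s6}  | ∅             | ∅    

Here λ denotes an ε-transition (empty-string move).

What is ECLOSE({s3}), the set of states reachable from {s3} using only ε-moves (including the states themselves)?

Begin with {s3}.
ε-move s3 → s2; add s2.

{s2, s3}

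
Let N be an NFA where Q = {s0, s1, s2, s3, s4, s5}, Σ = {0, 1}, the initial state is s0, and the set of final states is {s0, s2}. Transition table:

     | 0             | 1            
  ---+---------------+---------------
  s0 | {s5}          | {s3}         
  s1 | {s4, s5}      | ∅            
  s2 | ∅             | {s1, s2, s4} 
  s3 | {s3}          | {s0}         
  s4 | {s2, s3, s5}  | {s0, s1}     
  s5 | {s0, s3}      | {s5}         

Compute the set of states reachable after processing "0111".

Start in {s0}.
Read '0': {s0} → {s5}.
Read '1': {s5} → {s5}.
Read '1': {s5} → {s5}.
Read '1': {s5} → {s5}.

{s5}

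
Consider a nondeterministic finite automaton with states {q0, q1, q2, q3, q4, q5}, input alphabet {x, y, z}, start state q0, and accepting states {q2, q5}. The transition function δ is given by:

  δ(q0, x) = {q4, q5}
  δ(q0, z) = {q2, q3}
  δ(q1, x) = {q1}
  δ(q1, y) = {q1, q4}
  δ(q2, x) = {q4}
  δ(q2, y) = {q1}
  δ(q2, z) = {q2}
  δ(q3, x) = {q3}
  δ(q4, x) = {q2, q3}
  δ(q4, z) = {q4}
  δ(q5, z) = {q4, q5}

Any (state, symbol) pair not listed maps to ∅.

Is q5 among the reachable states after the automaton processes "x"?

Start in {q0}.
Read 'x': q0→{q4, q5}; now {q4, q5}.
State q5 is in {q4, q5}.

Yes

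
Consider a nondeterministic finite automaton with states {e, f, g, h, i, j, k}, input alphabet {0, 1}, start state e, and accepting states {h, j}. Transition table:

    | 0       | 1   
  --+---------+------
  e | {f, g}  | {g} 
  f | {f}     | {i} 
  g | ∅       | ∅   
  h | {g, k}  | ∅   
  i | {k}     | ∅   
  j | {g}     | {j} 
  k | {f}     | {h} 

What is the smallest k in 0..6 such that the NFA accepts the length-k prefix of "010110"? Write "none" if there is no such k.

4

Start in {e}.
Read '0': {e} → {f, g}.
Read '1': {f, g} → {i}.
Read '0': {i} → {k}.
Read '1': {k} → {h}.
None of the earlier sets intersect F, but {h} does.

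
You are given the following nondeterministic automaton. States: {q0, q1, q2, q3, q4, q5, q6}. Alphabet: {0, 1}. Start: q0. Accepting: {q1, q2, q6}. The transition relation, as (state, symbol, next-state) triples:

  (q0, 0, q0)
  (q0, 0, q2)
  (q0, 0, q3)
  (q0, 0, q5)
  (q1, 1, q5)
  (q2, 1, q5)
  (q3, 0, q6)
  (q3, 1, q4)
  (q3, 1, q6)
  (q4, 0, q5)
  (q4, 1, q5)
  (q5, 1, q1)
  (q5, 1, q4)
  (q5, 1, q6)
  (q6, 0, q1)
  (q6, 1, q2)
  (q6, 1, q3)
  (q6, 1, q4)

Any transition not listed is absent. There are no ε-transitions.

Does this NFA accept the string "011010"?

Start in {q0}.
Read '0': q0→{q0, q2, q3, q5}; now {q0, q2, q3, q5}.
Read '1': q0→∅, q2→{q5}, q3→{q4, q6}, q5→{q1, q4, q6}; now {q1, q4, q5, q6}.
Read '1': q1→{q5}, q4→{q5}, q5→{q1, q4, q6}, q6→{q2, q3, q4}; now {q1, q2, q3, q4, q5, q6}.
Read '0': q1→∅, q2→∅, q3→{q6}, q4→{q5}, q5→∅, q6→{q1}; now {q1, q5, q6}.
Read '1': q1→{q5}, q5→{q1, q4, q6}, q6→{q2, q3, q4}; now {q1, q2, q3, q4, q5, q6}.
Read '0': q1→∅, q2→∅, q3→{q6}, q4→{q5}, q5→∅, q6→{q1}; now {q1, q5, q6}.
The final set {q1, q5, q6} contains the accepting states q1, q6.

Yes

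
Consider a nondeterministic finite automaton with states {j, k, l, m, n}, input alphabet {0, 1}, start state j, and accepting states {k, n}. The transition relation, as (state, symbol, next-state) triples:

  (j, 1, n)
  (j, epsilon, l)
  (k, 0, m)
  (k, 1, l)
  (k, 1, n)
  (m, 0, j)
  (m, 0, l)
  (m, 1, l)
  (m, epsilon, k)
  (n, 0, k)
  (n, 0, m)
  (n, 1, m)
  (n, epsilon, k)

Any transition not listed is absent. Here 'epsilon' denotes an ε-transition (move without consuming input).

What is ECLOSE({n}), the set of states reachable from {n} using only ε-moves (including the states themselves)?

{k, n}

Begin with {n}.
ε-move n → k; add k.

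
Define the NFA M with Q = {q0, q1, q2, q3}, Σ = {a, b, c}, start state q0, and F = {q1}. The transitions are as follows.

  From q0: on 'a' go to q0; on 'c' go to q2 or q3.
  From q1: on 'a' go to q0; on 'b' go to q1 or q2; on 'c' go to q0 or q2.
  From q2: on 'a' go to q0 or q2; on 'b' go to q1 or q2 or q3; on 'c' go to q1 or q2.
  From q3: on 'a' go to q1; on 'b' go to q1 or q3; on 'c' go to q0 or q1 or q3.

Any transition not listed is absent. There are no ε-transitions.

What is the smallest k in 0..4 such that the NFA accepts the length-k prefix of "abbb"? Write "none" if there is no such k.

Start in {q0}.
Read 'a': {q0} → {q0}.
Read 'b': {q0} → ∅.
The set is empty and remains empty for the remaining 2 symbols.
No reachable set along the way intersects F.

none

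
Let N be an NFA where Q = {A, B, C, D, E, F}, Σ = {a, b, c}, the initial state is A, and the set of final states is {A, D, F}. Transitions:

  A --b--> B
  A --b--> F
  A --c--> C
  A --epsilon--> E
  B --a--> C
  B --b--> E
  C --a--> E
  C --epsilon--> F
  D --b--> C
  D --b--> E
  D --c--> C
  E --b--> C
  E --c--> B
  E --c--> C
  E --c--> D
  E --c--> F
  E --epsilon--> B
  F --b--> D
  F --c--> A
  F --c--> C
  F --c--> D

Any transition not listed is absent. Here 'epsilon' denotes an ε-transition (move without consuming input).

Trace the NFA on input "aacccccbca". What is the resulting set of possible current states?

Start: ε-closure({A}) = {A, B, E}.
Read 'a': {A, B, E} → {C, F}.
Read 'a': {C, F} → {B, E}.
Read 'c': {B, E} → {B, C, D, F}.
Read 'c': {B, C, D, F} → {A, B, C, D, E, F}.
Read 'c': {A, B, C, D, E, F} → {A, B, C, D, E, F}.
Read 'c': {A, B, C, D, E, F} → {A, B, C, D, E, F}.
Read 'c': {A, B, C, D, E, F} → {A, B, C, D, E, F}.
Read 'b': {A, B, C, D, E, F} → {B, C, D, E, F}.
Read 'c': {B, C, D, E, F} → {A, B, C, D, E, F}.
Read 'a': {A, B, C, D, E, F} → {B, C, E, F}.

{B, C, E, F}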